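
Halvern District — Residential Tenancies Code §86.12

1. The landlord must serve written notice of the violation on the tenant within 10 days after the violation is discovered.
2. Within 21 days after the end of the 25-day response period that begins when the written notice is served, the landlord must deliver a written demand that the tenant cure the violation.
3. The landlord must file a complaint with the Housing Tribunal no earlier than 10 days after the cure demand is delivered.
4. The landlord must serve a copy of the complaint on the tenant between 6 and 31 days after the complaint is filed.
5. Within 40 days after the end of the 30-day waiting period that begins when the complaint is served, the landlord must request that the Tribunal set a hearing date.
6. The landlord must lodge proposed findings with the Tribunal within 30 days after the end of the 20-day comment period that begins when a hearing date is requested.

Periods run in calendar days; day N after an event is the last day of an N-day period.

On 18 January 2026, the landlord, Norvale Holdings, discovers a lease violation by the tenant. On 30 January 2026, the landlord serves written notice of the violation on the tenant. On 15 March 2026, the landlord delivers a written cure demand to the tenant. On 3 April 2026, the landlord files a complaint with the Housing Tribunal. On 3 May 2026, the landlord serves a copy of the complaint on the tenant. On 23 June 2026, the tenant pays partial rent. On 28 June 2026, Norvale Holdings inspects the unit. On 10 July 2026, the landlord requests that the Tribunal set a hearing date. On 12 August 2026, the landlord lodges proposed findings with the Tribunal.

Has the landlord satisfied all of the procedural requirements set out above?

(1) due by 18 January 2026 + 10 days = 28 January 2026; done 30 January 2026 — 2 days late.
That is the first point of non-compliance.

No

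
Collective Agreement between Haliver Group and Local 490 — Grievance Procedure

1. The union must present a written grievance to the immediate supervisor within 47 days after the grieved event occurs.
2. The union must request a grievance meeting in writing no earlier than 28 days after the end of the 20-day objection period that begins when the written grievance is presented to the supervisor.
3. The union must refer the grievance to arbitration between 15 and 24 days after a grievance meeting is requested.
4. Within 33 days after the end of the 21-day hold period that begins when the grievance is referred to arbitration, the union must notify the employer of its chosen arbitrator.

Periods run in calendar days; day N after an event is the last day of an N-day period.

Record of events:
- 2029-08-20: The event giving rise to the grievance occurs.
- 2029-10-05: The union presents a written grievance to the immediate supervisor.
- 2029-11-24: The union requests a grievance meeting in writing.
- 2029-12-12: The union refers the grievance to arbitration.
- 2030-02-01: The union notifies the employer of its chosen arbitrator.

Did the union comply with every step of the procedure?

Step 1 — counting 47 days from 2029-08-20 (when the grieved event occurs) gives a deadline of 2029-10-06; completed 2029-10-05, before the deadline.
Step 2 — must wait 28 days from 2029-10-25 (end of the 20-day objection period, which began when the written grievance is presented to the supervisor on 2029-10-05), so not before 2029-11-22; done 2029-11-24, after the minimum wait.
Step 3 — 15 and 24 days from 2029-11-24 (when a grievance meeting is requested) are 2029-12-09 and 2029-12-18 respectively; done 2029-12-12 — within the window.
Step 4 — counting 33 days from 2030-01-02 (end of the 21-day hold period, which began when the grievance is referred to arbitration on 2029-12-12) gives a deadline of 2030-02-04; 2030-02-01 is within that limit.

Yes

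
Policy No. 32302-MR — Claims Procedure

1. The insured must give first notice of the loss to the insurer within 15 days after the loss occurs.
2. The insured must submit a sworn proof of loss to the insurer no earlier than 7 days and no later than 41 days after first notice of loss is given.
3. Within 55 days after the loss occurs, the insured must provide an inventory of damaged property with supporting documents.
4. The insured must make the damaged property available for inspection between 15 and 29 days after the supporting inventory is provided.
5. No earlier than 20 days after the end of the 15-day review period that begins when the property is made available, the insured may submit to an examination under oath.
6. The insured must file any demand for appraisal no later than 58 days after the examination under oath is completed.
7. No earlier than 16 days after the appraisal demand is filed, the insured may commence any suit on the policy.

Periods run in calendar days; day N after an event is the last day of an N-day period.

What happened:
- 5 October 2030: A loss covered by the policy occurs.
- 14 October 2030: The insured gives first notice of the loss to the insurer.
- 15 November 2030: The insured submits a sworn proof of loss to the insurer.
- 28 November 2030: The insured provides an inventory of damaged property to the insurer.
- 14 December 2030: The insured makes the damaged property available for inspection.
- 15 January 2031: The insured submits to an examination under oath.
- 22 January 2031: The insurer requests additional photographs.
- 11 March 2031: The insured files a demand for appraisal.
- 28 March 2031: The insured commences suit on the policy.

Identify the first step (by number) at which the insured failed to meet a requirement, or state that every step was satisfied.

Step 1 — counting 15 days from 5 October 2030 (when the loss occurs) gives a deadline of 20 October 2030; 14 October 2030 is within that limit.
Step 2 — 7 and 41 days from 14 October 2030 (when first notice of loss is given) are 21 October 2030 and 24 November 2030 respectively; 15 November 2030 falls inside that range.
Step 3 — counting 55 days from 5 October 2030 (when the loss occurs) gives a deadline of 29 November 2030; completed 28 November 2030, before the deadline.
Step 4 — 15 and 29 days from 28 November 2030 (when the supporting inventory is provided) are 13 December 2030 and 27 December 2030 respectively; done 14 December 2030, which is between those dates.
Step 5 — must wait 20 days from 29 December 2030 (end of the 15-day review period, which began when the property is made available on 14 December 2030), so not before 18 January 2031; 15 January 2031 is 3 days before the earliest permitted date.

Step 5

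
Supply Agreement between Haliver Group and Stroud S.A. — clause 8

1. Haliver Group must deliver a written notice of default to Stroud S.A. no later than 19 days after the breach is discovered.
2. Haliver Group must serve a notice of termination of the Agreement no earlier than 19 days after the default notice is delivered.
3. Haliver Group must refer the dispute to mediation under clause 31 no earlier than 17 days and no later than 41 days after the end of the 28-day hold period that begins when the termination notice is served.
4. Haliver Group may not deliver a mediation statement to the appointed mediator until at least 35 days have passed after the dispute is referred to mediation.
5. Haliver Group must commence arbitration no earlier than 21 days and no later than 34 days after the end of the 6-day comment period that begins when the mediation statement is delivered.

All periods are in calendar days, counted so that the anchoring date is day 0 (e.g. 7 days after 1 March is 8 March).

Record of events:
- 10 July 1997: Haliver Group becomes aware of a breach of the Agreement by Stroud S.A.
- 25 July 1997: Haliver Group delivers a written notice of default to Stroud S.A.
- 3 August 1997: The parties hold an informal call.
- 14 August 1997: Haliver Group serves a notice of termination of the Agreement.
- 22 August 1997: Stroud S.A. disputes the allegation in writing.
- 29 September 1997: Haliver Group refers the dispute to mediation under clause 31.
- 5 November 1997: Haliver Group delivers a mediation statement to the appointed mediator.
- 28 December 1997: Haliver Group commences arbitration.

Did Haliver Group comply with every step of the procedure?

No

(1) due by 10 July 1997 + 19 days = 29 July 1997; completed 25 July 1997, before the deadline.
(2) permitted from 25 July 1997 + 19 days = 13 August 1997 onward; done 14 August 1997 — permitted.
(3) the permitted window runs from 11 September 1997 + 17 = 28 September 1997 to 11 September 1997 + 41 = 22 October 1997; done 29 September 1997 — within the window.
(4) permitted from 29 September 1997 + 35 days = 3 November 1997 onward; 5 November 1997 is on or after that date.
(5) the permitted window runs from 11 November 1997 + 21 = 2 December 1997 to 11 November 1997 + 34 = 15 December 1997; 28 December 1997 is 13 days past the end of the window.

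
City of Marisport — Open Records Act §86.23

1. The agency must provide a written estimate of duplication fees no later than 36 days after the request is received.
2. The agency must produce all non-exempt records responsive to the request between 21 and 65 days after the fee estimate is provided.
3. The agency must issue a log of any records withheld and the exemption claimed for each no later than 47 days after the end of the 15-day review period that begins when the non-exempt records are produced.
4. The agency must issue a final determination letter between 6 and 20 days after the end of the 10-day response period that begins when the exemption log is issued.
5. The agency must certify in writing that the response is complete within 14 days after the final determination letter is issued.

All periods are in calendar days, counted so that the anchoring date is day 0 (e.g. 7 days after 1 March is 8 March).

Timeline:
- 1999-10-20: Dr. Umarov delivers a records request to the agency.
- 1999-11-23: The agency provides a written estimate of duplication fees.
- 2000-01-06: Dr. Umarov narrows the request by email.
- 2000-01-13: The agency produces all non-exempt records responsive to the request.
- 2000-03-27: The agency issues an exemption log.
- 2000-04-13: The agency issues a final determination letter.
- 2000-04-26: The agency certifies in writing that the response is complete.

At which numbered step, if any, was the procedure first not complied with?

Step 3

Step 1 — counting 36 days from 1999-10-20 (when the request is received) gives a deadline of 1999-11-25; done 1999-11-23 — timely.
Step 2 — 21 and 65 days from 1999-11-23 (when the fee estimate is provided) are 1999-12-14 and 2000-01-27 respectively; 2000-01-13 falls inside that range.
Step 3 — counting 47 days from 2000-01-28 (end of the 15-day review period, which began when the non-exempt records are produced on 2000-01-13) gives a deadline of 2000-03-15; done 2000-03-27 — 12 days late.
The analysis stops there.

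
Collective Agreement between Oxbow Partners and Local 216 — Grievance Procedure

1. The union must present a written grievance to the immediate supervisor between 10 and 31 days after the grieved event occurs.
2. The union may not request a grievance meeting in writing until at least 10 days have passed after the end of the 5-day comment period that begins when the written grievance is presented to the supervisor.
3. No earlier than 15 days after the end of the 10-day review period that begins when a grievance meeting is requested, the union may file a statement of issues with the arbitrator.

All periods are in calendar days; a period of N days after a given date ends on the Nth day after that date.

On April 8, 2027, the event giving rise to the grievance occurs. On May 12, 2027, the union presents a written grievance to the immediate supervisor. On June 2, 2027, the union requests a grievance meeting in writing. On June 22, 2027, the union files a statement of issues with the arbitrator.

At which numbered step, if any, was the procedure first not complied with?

Step 1

(1) the permitted window runs from April 8, 2027 + 10 = April 18, 2027 to April 8, 2027 + 31 = May 9, 2027; done May 12, 2027 — 3 days after the window closed.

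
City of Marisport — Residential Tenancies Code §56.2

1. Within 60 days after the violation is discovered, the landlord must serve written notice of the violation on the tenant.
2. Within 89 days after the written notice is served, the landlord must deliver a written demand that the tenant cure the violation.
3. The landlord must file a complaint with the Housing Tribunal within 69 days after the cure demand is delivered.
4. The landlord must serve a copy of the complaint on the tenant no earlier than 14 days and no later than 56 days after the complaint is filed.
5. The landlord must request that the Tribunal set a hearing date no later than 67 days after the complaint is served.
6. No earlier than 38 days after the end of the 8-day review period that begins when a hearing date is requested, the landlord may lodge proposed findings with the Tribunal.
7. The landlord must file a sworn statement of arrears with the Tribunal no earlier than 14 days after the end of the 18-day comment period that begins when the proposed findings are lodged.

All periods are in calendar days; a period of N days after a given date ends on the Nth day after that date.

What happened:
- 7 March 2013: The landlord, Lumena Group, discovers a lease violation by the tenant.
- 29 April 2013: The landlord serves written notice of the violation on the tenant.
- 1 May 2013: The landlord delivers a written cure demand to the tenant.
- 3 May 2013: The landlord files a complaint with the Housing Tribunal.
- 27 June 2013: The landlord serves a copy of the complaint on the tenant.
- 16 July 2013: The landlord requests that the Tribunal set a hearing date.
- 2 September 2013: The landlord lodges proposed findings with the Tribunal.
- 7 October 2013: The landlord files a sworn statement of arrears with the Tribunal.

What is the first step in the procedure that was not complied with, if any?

None — every step was satisfied

Step 1 — counting 60 days from 7 March 2013 (when the violation is discovered) gives a deadline of 6 May 2013; completed 29 April 2013, before the deadline.
Step 2 — counting 89 days from 29 April 2013 (when the written notice is served) gives a deadline of 27 July 2013; done 1 May 2013 — timely.
Step 3 — counting 69 days from 1 May 2013 (when the cure demand is delivered) gives a deadline of 9 July 2013; done 3 May 2013 — timely.
Step 4 — 14 and 56 days from 3 May 2013 (when the complaint is filed) are 17 May 2013 and 28 June 2013 respectively; done 27 June 2013 — within the window.
Step 5 — counting 67 days from 27 June 2013 (when the complaint is served) gives a deadline of 2 September 2013; done 16 July 2013 — timely.
Step 6 — must wait 38 days from 24 July 2013 (end of the 8-day review period, which began when a hearing date is requested on 16 July 2013), so not before 31 August 2013; done 2 September 2013, after the minimum wait.
Step 7 — must wait 14 days from 20 September 2013 (end of the 18-day comment period, which began when the proposed findings are lodged on 2 September 2013), so not before 4 October 2013; done 7 October 2013, after the minimum wait.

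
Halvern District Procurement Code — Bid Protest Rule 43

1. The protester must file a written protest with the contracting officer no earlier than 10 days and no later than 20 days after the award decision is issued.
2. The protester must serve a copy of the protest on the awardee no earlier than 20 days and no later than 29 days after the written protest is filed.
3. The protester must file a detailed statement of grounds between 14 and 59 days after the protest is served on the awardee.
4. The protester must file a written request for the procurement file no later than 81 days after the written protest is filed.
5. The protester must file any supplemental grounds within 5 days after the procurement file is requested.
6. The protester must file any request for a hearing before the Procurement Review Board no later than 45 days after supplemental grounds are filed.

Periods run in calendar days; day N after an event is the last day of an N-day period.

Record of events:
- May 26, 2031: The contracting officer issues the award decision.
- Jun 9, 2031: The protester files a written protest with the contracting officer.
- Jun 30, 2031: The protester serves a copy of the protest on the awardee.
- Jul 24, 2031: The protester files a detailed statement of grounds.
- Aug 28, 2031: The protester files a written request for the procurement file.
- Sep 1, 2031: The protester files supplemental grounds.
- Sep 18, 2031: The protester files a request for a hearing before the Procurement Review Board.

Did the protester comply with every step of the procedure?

Yes

Step 1 — 10 and 20 days from May 26, 2031 (when the award decision is issued) are Jun 5, 2031 and Jun 15, 2031 respectively; done Jun 9, 2031 — within the window.
Step 2 — 20 and 29 days from Jun 9, 2031 (when the written protest is filed) are Jun 29, 2031 and Jul 8, 2031 respectively; done Jun 30, 2031 — within the window.
Step 3 — 14 and 59 days from Jun 30, 2031 (when the protest is served on the awardee) are Jul 14, 2031 and Aug 28, 2031 respectively; done Jul 24, 2031, which is between those dates.
Step 4 — counting 81 days from Jun 9, 2031 (when the written protest is filed) gives a deadline of Aug 29, 2031; Aug 28, 2031 is within that limit.
Step 5 — counting 5 days from Aug 28, 2031 (when the procurement file is requested) gives a deadline of Sep 2, 2031; Sep 1, 2031 is within that limit.
Step 6 — counting 45 days from Sep 1, 2031 (when supplemental grounds are filed) gives a deadline of Oct 16, 2031; done Sep 18, 2031 — timely.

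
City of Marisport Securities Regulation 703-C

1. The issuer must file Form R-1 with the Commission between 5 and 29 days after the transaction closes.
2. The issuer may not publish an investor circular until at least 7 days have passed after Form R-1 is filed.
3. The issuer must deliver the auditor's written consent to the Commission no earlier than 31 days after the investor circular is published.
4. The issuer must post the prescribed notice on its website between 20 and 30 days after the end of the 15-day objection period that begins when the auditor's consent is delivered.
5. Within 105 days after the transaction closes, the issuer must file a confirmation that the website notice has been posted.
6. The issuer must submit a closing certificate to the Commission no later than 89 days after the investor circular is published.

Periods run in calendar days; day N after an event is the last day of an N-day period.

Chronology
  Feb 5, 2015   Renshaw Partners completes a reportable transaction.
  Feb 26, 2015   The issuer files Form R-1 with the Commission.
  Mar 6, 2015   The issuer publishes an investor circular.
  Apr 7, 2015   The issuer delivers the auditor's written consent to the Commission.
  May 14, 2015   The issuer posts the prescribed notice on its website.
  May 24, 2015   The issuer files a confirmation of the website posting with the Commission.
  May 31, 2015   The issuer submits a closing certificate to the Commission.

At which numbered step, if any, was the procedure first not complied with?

(1) the permitted window runs from Feb 5, 2015 + 5 = Feb 10, 2015 to Feb 5, 2015 + 29 = Mar 6, 2015; done Feb 26, 2015, which is between those dates.
(2) permitted from Feb 26, 2015 + 7 days = Mar 5, 2015 onward; done Mar 6, 2015, after the minimum wait.
(3) permitted from Mar 6, 2015 + 31 days = Apr 6, 2015 onward; done Apr 7, 2015, after the minimum wait.
(4) the permitted window runs from Apr 22, 2015 + 20 = May 12, 2015 to Apr 22, 2015 + 30 = May 22, 2015; May 14, 2015 falls inside that range.
(5) due by Feb 5, 2015 + 105 days = May 21, 2015; May 24, 2015 misses that deadline by 3 days.
Later steps need not be reached.

Step 5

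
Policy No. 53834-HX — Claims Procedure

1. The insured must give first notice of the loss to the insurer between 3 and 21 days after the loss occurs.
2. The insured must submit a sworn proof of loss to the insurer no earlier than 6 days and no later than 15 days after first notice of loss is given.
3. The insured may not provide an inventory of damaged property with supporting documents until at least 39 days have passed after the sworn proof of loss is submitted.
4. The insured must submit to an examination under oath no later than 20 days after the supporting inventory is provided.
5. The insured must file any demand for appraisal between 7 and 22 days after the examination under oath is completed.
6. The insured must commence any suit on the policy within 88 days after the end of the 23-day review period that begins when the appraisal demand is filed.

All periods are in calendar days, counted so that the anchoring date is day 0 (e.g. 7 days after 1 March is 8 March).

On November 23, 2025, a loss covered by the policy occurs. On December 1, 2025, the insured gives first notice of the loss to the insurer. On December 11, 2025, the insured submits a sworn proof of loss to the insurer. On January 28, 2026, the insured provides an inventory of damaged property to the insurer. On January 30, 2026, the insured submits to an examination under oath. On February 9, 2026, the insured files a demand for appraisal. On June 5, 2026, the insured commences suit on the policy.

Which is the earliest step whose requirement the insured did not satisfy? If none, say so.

Step 6

(1) the permitted window runs from November 23, 2025 + 3 = November 26, 2025 to November 23, 2025 + 21 = December 14, 2025; done December 1, 2025 — within the window.
(2) the permitted window runs from December 1, 2025 + 6 = December 7, 2025 to December 1, 2025 + 15 = December 16, 2025; done December 11, 2025, which is between those dates.
(3) permitted from December 11, 2025 + 39 days = January 19, 2026 onward; January 28, 2026 is on or after that date.
(4) due by January 28, 2026 + 20 days = February 17, 2026; completed January 30, 2026, before the deadline.
(5) the permitted window runs from January 30, 2026 + 7 = February 6, 2026 to January 30, 2026 + 22 = February 21, 2026; February 9, 2026 falls inside that range.
(6) due by March 4, 2026 + 88 days = May 31, 2026; June 5, 2026 misses that deadline by 5 days.
No need to go further; step 6 was not satisfied.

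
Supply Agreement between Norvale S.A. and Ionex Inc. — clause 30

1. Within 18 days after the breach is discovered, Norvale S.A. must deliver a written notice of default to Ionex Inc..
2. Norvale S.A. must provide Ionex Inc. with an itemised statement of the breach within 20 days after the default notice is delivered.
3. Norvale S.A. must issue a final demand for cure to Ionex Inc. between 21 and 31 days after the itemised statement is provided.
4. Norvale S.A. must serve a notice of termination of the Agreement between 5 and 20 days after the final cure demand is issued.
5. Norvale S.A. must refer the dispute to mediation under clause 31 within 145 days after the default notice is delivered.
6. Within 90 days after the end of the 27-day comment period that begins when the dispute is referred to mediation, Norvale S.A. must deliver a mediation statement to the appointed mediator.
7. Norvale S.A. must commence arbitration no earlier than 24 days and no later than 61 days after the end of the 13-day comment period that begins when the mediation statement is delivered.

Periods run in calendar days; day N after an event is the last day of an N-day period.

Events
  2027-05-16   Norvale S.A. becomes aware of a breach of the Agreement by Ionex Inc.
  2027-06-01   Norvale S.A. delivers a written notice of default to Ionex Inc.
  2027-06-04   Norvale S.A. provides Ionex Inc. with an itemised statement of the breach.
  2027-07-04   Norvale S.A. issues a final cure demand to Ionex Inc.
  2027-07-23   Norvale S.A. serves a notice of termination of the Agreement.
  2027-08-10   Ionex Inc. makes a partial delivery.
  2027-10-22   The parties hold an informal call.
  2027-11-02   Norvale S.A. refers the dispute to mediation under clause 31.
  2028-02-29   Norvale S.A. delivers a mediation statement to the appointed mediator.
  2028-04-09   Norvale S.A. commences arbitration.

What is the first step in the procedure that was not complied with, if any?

(1) due by 2027-05-16 + 18 days = 2027-06-03; 2027-06-01 is within that limit.
(2) due by 2027-06-01 + 20 days = 2027-06-21; done 2027-06-04 — timely.
(3) the permitted window runs from 2027-06-04 + 21 = 2027-06-25 to 2027-06-04 + 31 = 2027-07-05; 2027-07-04 falls inside that range.
(4) the permitted window runs from 2027-07-04 + 5 = 2027-07-09 to 2027-07-04 + 20 = 2027-07-24; 2027-07-23 falls inside that range.
(5) due by 2027-06-01 + 145 days = 2027-10-24; not done until 2027-11-02, 9 days after the deadline.
Later steps need not be reached.

Step 5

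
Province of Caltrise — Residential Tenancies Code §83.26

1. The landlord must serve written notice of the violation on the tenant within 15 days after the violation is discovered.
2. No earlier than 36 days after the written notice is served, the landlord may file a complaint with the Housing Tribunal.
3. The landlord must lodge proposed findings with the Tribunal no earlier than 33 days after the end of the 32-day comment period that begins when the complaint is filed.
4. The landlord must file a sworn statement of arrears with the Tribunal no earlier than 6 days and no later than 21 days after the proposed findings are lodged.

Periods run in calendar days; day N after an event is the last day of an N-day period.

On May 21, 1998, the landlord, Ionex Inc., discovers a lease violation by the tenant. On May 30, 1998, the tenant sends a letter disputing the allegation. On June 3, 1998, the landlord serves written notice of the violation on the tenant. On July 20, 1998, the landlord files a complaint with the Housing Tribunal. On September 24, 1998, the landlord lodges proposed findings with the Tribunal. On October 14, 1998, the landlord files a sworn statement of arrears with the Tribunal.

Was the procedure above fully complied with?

Step 1 — counting 15 days from May 21, 1998 (when the violation is discovered) gives a deadline of June 5, 1998; June 3, 1998 is within that limit.
Step 2 — must wait 36 days from June 3, 1998 (when the written notice is served), so not before July 9, 1998; done July 20, 1998, after the minimum wait.
Step 3 — must wait 33 days from August 21, 1998 (end of the 32-day comment period, which began when the complaint is filed on July 20, 1998), so not before September 23, 1998; done September 24, 1998, after the minimum wait.
Step 4 — 6 and 21 days from September 24, 1998 (when the proposed findings are lodged) are September 30, 1998 and October 15, 1998 respectively; October 14, 1998 falls inside that range.

Yes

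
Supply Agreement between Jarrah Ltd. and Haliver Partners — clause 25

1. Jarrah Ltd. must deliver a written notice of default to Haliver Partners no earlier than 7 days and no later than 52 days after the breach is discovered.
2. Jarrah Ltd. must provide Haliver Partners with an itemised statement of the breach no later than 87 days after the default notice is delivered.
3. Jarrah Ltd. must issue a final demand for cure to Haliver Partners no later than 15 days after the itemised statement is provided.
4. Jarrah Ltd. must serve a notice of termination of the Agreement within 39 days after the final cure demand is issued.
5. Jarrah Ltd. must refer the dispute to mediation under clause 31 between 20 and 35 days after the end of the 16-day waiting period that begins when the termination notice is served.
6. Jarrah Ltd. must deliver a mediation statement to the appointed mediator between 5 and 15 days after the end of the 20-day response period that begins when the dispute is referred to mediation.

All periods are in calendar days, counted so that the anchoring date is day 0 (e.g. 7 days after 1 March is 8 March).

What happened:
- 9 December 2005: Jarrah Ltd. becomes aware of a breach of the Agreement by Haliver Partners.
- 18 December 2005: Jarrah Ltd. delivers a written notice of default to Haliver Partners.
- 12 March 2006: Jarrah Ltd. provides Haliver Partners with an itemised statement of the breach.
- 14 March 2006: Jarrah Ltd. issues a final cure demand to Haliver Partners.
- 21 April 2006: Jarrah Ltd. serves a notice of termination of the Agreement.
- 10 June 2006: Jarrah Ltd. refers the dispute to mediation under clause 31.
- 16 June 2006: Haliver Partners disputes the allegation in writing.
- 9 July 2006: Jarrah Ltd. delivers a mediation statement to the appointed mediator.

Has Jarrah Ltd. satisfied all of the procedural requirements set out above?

Step 1 — 7 and 52 days from 9 December 2005 (when the breach is discovered) are 16 December 2005 and 30 January 2006 respectively; done 18 December 2005, which is between those dates.
Step 2 — counting 87 days from 18 December 2005 (when the default notice is delivered) gives a deadline of 15 March 2006; done 12 March 2006 — timely.
Step 3 — counting 15 days from 12 March 2006 (when the itemised statement is provided) gives a deadline of 27 March 2006; done 14 March 2006 — timely.
Step 4 — counting 39 days from 14 March 2006 (when the final cure demand is issued) gives a deadline of 22 April 2006; done 21 April 2006 — timely.
Step 5 — 20 and 35 days from 7 May 2006 (end of the 16-day waiting period, which began when the termination notice is served on 21 April 2006) are 27 May 2006 and 11 June 2006 respectively; 10 June 2006 falls inside that range.
Step 6 — 5 and 15 days from 30 June 2006 (end of the 20-day response period, which began when the dispute is referred to mediation on 10 June 2006) are 5 July 2006 and 15 July 2006 respectively; done 9 July 2006, which is between those dates.

Yes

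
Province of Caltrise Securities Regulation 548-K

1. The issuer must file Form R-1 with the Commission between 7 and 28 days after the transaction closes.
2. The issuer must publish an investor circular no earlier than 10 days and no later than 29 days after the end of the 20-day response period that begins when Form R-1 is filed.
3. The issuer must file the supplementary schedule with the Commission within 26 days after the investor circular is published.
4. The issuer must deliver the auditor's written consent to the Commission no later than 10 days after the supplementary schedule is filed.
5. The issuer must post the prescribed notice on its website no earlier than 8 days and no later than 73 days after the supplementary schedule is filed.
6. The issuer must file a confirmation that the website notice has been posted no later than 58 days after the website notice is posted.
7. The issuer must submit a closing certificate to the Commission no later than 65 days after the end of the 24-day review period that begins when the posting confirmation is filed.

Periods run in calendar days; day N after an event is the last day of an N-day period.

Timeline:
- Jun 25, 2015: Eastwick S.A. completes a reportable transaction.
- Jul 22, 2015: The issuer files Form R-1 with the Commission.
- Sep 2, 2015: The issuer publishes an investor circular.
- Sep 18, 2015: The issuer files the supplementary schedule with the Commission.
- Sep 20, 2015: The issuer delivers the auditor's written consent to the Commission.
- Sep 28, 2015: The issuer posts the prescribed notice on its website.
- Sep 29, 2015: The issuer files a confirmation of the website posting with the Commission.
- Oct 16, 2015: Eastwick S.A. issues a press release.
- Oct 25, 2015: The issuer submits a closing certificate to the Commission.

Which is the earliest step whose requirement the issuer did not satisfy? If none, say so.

None — every step was satisfied

Step 1: the window is 7–28 days after Jun 25, 2015 (when the transaction closes), so Jul 2, 2015 through Jul 23, 2015; Jul 22, 2015 falls inside that range.
Step 2: the window is 10–29 days after Aug 11, 2015 (end of the 20-day response period, which began when Form R-1 is filed on Jul 22, 2015), so Aug 21, 2015 through Sep 9, 2015; done Sep 2, 2015 — within the window.
Step 3: 26 days after Sep 2, 2015 (when the investor circular is published) is Sep 28, 2015; done Sep 18, 2015 — timely.
Step 4: 10 days after Sep 18, 2015 (when the supplementary schedule is filed) is Sep 28, 2015; done Sep 20, 2015 — timely.
Step 5: the window is 8–73 days after Sep 18, 2015 (when the supplementary schedule is filed), so Sep 26, 2015 through Nov 30, 2015; done Sep 28, 2015 — within the window.
Step 6: 58 days after Sep 28, 2015 (when the website notice is posted) is Nov 25, 2015; completed Sep 29, 2015, before the deadline.
Step 7: 65 days after Oct 23, 2015 (end of the 24-day review period, which began when the posting confirmation is filed on Sep 29, 2015) is Dec 27, 2015; completed Oct 25, 2015, before the deadline.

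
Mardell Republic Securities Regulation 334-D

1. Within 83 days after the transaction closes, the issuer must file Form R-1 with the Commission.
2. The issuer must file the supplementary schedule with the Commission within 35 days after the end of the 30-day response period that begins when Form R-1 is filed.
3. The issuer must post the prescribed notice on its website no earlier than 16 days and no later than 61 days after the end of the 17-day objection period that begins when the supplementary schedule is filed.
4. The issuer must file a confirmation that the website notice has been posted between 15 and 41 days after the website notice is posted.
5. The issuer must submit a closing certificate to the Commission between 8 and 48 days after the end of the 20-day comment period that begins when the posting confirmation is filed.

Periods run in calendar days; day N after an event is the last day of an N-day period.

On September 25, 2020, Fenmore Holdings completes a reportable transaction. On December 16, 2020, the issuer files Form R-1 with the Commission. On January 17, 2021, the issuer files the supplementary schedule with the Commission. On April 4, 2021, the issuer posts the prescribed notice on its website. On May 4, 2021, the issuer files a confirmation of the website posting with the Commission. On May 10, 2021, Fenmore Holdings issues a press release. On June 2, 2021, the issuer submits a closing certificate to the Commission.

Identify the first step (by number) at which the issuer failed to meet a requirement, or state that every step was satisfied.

Step 1: 83 days after September 25, 2020 (when the transaction closes) is December 17, 2020; December 16, 2020 is within that limit.
Step 2: 35 days after January 15, 2021 (end of the 30-day response period, which began when Form R-1 is filed on December 16, 2020) is February 19, 2021; completed January 17, 2021, before the deadline.
Step 3: the window is 16–61 days after February 3, 2021 (end of the 17-day objection period, which began when the supplementary schedule is filed on January 17, 2021), so February 19, 2021 through April 5, 2021; done April 4, 2021, which is between those dates.
Step 4: the window is 15–41 days after April 4, 2021 (when the website notice is posted), so April 19, 2021 through May 15, 2021; done May 4, 2021 — within the window.
Step 5: the window is 8–48 days after May 24, 2021 (end of the 20-day comment period, which began when the posting confirmation is filed on May 4, 2021), so June 1, 2021 through July 11, 2021; June 2, 2021 falls inside that range.

None — every step was satisfied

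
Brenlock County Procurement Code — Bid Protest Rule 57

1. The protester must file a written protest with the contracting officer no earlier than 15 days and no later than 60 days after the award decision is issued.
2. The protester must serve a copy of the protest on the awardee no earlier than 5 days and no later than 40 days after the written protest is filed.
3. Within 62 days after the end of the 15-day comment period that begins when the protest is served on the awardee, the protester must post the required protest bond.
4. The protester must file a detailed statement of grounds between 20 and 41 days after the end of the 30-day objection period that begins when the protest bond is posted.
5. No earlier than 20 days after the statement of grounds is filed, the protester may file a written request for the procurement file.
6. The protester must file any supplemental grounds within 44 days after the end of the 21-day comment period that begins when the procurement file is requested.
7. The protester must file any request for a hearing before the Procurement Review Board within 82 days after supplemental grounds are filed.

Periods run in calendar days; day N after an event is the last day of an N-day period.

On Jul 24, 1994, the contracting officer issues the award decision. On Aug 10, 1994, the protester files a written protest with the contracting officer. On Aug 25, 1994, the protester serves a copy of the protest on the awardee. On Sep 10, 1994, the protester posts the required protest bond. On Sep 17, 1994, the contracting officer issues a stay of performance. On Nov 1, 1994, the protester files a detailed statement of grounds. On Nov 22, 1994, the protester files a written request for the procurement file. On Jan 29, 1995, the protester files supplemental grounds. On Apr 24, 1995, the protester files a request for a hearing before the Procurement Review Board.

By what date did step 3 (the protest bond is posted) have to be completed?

The protest is served on the awardee on Aug 25, 1994; the 15-day comment period therefore ends Sep 9, 1994, and step 3 runs from that date. 62 days after Sep 9, 1994 is Nov 10, 1994.

Nov 10, 1994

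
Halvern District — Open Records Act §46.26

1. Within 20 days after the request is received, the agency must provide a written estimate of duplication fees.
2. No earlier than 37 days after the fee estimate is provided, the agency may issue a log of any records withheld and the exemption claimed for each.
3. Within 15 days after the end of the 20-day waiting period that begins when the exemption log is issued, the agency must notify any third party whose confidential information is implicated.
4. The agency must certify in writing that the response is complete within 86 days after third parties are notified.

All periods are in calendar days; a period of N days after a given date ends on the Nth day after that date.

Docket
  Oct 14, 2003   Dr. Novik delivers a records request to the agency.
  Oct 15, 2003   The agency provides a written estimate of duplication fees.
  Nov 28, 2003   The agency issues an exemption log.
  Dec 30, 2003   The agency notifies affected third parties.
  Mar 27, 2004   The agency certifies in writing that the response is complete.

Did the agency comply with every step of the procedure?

No

Step 1 — counting 20 days from Oct 14, 2003 (when the request is received) gives a deadline of Nov 3, 2003; completed Oct 15, 2003, before the deadline.
Step 2 — must wait 37 days from Oct 15, 2003 (when the fee estimate is provided), so not before Nov 21, 2003; done Nov 28, 2003, after the minimum wait.
Step 3 — counting 15 days from Dec 18, 2003 (end of the 20-day waiting period, which began when the exemption log is issued on Nov 28, 2003) gives a deadline of Jan 2, 2004; Dec 30, 2003 is within that limit.
Step 4 — counting 86 days from Dec 30, 2003 (when third parties are notified) gives a deadline of Mar 25, 2004; not done until Mar 27, 2004, 2 days after the deadline.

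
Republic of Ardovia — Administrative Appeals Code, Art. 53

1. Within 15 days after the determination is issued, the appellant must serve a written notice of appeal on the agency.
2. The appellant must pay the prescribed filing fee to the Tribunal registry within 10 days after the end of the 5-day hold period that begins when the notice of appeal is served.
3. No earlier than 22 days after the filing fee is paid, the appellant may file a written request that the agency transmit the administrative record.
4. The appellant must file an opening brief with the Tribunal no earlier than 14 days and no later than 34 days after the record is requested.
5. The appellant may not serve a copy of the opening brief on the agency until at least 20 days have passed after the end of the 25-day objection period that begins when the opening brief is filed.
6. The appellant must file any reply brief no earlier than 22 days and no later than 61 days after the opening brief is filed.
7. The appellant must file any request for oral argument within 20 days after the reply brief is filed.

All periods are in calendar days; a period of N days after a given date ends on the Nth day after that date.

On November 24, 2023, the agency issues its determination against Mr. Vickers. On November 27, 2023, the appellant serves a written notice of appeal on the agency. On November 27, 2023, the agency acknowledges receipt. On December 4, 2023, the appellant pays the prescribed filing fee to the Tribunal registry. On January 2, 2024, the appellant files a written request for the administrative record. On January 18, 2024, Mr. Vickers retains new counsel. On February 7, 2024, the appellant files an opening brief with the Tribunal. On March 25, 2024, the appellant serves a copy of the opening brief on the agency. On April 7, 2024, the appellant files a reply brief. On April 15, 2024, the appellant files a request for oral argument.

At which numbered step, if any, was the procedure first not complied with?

Step 1 — counting 15 days from November 24, 2023 (when the determination is issued) gives a deadline of December 9, 2023; done November 27, 2023 — timely.
Step 2 — counting 10 days from December 2, 2023 (end of the 5-day hold period, which began when the notice of appeal is served on November 27, 2023) gives a deadline of December 12, 2023; December 4, 2023 is within that limit.
Step 3 — must wait 22 days from December 4, 2023 (when the filing fee is paid), so not before December 26, 2023; done January 2, 2024 — permitted.
Step 4 — 14 and 34 days from January 2, 2024 (when the record is requested) are January 16, 2024 and February 5, 2024 respectively; February 7, 2024 is 2 days past the end of the window.
Later steps need not be reached.

Step 4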